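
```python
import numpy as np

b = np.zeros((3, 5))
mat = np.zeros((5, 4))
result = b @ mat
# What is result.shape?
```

(3, 4)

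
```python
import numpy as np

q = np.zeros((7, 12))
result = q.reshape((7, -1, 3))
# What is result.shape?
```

(7, 4, 3)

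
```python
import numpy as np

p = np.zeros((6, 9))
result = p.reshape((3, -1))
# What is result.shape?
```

(3, 18)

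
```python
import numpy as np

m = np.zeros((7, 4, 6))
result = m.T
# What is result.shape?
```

(6, 4, 7)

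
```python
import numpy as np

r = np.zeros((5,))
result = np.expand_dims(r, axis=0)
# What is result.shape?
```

(1, 5)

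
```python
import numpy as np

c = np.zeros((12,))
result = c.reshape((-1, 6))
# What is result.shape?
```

(2, 6)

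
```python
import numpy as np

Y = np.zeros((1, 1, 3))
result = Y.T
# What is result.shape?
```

(3, 1, 1)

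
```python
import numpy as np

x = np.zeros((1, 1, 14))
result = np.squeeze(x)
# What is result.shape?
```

(14,)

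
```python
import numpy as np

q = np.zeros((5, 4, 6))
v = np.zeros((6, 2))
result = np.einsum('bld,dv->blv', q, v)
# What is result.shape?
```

(5, 4, 2)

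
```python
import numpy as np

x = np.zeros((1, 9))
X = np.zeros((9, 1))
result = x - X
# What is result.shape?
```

(9, 9)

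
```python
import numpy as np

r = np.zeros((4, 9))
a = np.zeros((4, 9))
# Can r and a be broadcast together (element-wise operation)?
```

Yes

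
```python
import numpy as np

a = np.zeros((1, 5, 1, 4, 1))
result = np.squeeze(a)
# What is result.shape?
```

(5, 4)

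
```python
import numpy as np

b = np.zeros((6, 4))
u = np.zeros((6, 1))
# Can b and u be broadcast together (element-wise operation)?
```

Yes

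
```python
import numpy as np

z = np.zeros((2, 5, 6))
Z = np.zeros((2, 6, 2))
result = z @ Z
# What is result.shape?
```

(2, 5, 2)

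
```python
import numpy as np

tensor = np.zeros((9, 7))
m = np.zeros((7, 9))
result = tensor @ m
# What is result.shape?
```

(9, 9)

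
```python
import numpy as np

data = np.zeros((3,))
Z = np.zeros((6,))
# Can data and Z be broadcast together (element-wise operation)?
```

No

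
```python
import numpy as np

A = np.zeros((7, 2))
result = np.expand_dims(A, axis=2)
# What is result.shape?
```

(7, 2, 1)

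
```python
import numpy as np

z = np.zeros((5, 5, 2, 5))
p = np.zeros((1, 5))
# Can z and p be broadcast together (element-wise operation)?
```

Yes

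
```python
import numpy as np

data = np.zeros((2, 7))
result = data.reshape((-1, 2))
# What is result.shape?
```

(7, 2)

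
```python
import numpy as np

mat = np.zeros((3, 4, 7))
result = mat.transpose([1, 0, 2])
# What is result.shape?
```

(4, 3, 7)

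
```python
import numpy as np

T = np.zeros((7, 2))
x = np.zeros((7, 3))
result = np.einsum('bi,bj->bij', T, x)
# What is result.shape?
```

(7, 2, 3)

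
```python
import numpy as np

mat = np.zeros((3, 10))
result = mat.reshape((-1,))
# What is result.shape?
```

(30,)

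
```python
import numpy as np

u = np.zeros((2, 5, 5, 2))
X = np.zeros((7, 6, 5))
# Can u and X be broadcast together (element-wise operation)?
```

No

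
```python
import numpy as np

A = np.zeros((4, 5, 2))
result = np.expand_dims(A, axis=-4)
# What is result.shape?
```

(1, 4, 5, 2)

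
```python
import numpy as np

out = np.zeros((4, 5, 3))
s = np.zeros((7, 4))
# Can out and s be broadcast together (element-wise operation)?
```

No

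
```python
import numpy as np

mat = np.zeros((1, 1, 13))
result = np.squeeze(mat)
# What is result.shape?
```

(13,)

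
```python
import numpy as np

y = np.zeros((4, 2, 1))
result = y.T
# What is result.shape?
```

(1, 2, 4)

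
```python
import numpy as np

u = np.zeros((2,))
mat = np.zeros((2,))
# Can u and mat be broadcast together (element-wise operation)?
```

Yes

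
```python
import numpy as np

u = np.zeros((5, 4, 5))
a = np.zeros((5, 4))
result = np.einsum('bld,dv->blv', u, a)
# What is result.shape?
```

(5, 4, 4)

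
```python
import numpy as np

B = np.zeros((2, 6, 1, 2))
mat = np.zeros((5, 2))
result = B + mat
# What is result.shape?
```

(2, 6, 5, 2)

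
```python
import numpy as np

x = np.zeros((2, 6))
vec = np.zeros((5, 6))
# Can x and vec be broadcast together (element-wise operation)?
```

No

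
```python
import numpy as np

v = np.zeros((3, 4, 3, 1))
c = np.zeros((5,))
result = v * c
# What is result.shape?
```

(3, 4, 3, 5)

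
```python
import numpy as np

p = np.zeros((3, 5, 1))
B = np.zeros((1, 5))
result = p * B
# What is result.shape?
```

(3, 5, 5)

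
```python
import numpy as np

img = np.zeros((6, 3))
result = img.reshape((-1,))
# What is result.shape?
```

(18,)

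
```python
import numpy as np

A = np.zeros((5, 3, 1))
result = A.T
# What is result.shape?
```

(1, 3, 5)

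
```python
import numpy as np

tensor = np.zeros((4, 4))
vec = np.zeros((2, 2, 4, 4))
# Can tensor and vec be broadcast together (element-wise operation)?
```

Yes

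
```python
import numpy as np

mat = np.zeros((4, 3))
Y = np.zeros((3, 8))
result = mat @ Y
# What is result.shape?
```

(4, 8)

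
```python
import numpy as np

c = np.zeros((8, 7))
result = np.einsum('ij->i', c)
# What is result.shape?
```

(8,)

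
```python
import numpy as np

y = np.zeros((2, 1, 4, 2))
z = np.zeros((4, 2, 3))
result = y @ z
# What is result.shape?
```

(2, 4, 4, 3)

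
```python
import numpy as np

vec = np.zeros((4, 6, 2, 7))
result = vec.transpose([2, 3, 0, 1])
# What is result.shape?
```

(2, 7, 4, 6)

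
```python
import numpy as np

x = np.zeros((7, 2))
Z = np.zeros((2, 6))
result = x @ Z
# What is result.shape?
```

(7, 6)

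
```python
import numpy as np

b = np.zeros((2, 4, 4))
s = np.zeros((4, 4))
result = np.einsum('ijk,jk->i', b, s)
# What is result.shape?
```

(2,)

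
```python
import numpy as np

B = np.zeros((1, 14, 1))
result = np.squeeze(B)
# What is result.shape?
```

(14,)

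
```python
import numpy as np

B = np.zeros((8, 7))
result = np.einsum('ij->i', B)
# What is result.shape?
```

(8,)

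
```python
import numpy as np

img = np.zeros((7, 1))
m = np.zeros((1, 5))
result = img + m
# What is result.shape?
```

(7, 5)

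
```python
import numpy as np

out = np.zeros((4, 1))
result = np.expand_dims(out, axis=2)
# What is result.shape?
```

(4, 1, 1)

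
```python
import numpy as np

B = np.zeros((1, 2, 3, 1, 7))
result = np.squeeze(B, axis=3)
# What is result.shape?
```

(1, 2, 3, 7)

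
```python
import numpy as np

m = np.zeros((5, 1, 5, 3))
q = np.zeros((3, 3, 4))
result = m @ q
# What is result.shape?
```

(5, 3, 5, 4)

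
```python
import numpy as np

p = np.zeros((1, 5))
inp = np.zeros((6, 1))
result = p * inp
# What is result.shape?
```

(6, 5)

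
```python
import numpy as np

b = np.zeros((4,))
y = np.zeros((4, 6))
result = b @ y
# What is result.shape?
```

(6,)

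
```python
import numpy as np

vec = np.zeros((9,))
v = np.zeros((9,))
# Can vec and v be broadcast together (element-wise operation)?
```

Yes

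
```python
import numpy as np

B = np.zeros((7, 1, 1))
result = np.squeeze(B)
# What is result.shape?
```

(7,)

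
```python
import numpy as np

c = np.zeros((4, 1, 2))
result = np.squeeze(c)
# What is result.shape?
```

(4, 2)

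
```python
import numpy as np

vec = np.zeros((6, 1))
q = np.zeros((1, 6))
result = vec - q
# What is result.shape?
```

(6, 6)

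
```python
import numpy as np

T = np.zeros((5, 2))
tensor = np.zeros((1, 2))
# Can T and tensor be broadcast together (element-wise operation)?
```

Yes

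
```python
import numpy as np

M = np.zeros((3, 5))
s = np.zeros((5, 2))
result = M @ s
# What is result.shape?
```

(3, 2)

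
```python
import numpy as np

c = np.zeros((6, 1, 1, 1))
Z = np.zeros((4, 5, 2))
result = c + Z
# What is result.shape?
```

(6, 4, 5, 2)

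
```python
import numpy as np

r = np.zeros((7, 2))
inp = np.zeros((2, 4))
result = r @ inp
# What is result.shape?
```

(7, 4)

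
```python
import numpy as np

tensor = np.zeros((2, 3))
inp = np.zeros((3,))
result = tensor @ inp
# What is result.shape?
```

(2,)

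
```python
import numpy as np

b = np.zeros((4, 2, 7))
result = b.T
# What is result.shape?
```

(7, 2, 4)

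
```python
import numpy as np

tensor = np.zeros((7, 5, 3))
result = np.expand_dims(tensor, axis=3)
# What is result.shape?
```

(7, 5, 3, 1)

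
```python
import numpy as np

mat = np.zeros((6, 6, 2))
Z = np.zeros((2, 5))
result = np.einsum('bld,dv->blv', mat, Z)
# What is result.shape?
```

(6, 6, 5)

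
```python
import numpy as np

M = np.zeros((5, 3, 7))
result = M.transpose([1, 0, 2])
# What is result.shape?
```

(3, 5, 7)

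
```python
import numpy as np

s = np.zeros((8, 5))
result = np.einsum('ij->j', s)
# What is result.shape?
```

(5,)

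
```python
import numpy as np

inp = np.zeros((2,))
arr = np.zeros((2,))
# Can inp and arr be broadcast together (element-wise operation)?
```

Yes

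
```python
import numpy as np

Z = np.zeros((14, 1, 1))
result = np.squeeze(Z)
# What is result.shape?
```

(14,)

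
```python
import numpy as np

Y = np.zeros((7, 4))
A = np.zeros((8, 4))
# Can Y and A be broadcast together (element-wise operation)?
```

No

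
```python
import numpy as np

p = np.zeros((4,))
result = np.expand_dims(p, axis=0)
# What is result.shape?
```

(1, 4)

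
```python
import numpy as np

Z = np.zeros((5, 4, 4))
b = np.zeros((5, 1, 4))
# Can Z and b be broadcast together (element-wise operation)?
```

Yes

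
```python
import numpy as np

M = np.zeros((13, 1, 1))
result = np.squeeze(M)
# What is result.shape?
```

(13,)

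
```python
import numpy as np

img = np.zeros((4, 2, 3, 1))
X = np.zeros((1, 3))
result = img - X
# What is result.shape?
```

(4, 2, 3, 3)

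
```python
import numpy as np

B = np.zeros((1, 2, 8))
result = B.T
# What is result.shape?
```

(8, 2, 1)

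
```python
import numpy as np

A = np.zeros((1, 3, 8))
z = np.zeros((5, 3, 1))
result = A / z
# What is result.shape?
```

(5, 3, 8)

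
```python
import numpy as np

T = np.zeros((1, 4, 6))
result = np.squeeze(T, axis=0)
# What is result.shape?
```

(4, 6)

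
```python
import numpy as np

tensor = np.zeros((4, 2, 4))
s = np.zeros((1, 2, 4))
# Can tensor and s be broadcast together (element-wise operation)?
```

Yes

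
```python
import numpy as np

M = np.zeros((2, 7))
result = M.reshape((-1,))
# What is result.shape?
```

(14,)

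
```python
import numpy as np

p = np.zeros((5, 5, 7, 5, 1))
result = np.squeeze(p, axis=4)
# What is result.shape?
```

(5, 5, 7, 5)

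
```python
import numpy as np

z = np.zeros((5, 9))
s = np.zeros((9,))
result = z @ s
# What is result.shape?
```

(5,)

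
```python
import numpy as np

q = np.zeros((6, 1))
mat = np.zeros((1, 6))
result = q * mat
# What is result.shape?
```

(6, 6)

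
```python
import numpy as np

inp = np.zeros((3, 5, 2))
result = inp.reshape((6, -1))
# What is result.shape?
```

(6, 5)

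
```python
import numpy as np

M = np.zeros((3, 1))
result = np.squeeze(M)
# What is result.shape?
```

(3,)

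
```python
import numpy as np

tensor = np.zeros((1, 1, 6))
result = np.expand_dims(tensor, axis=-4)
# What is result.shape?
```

(1, 1, 1, 6)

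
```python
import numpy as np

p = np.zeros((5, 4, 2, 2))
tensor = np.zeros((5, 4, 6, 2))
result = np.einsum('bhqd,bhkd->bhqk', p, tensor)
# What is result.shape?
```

(5, 4, 2, 6)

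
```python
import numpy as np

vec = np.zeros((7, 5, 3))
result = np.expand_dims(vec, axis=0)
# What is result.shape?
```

(1, 7, 5, 3)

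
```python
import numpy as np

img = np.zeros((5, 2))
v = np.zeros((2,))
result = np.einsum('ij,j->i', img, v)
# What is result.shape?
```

(5,)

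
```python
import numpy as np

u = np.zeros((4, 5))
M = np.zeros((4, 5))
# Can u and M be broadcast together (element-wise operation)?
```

Yes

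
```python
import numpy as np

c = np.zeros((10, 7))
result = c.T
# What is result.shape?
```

(7, 10)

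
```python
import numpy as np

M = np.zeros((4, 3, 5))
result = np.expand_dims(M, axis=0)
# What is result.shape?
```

(1, 4, 3, 5)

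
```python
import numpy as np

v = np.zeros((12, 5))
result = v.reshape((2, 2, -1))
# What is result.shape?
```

(2, 2, 15)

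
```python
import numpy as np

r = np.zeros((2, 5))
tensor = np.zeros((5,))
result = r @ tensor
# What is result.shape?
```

(2,)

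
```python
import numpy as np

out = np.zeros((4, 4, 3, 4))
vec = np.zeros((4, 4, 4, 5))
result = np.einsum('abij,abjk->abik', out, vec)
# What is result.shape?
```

(4, 4, 3, 5)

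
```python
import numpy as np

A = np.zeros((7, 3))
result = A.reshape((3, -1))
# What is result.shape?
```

(3, 7)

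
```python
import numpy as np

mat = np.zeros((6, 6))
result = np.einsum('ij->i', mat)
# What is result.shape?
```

(6,)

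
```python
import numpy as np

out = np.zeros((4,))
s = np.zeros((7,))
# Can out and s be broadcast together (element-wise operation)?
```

No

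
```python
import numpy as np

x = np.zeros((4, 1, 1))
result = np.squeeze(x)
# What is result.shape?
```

(4,)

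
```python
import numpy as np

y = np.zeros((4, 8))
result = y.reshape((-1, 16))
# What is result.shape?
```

(2, 16)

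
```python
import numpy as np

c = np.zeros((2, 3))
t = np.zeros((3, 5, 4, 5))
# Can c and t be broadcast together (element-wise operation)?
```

No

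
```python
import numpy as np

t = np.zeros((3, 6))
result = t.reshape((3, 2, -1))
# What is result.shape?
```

(3, 2, 3)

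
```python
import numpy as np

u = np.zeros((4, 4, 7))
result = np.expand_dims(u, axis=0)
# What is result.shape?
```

(1, 4, 4, 7)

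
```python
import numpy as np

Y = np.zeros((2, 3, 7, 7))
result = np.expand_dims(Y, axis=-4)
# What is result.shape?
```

(2, 1, 3, 7, 7)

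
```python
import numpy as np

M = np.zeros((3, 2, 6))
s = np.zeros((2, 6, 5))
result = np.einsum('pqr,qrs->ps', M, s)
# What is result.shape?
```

(3, 5)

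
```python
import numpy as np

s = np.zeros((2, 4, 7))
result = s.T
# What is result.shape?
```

(7, 4, 2)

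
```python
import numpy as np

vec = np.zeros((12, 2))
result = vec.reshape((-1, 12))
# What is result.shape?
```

(2, 12)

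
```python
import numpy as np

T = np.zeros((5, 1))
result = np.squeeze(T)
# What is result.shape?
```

(5,)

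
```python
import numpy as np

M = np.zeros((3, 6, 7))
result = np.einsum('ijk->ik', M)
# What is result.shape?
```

(3, 7)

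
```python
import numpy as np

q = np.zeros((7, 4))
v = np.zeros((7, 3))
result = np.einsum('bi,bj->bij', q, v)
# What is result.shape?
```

(7, 4, 3)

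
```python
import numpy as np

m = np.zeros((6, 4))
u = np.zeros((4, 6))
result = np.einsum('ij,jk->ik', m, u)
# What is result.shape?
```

(6, 6)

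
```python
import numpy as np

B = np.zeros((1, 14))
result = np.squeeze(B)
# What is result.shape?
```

(14,)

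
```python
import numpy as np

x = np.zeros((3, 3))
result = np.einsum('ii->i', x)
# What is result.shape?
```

(3,)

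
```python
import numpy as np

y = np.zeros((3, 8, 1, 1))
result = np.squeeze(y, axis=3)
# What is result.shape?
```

(3, 8, 1)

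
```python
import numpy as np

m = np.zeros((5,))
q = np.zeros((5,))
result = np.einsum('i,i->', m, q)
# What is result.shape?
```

()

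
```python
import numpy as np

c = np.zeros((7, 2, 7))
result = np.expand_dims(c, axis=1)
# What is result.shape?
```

(7, 1, 2, 7)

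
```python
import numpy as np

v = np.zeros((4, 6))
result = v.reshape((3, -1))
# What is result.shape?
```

(3, 8)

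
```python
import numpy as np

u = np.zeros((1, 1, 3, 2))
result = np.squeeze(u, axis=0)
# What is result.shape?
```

(1, 3, 2)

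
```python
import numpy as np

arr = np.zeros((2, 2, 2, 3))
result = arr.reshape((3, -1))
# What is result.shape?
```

(3, 8)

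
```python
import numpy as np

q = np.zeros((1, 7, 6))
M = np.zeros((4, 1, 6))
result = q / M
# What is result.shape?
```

(4, 7, 6)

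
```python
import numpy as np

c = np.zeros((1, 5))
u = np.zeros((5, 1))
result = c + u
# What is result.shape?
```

(5, 5)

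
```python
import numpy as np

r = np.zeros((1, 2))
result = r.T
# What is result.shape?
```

(2, 1)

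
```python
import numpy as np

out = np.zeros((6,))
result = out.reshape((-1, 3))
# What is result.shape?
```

(2, 3)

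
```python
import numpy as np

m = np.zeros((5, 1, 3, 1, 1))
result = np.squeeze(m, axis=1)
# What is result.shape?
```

(5, 3, 1, 1)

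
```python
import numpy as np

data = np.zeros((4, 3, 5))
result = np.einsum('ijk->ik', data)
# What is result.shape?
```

(4, 5)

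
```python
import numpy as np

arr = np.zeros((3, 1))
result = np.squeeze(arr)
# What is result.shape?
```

(3,)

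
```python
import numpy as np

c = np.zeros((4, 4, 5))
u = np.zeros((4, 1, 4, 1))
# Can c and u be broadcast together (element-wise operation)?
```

Yes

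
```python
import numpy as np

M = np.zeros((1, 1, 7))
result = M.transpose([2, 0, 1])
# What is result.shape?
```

(7, 1, 1)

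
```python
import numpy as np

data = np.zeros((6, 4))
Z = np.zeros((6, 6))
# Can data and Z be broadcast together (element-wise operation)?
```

No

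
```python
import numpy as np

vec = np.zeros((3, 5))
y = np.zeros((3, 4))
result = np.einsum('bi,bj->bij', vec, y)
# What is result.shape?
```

(3, 5, 4)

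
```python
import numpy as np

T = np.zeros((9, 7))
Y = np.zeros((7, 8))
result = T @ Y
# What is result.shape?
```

(9, 8)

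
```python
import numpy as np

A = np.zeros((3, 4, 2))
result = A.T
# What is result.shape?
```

(2, 4, 3)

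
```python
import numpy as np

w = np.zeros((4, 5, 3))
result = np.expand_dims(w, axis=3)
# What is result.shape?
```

(4, 5, 3, 1)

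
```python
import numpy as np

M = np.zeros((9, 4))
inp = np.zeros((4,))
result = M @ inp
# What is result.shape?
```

(9,)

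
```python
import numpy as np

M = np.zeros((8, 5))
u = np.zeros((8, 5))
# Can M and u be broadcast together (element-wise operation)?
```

Yes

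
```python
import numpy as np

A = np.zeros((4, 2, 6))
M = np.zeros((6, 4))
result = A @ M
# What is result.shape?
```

(4, 2, 4)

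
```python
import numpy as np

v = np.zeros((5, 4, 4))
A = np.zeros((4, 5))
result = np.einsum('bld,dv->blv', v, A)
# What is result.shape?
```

(5, 4, 5)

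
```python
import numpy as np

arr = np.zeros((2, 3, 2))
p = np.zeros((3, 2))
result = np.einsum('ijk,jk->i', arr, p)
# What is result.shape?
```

(2,)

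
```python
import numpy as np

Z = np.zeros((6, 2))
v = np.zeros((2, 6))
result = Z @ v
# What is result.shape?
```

(6, 6)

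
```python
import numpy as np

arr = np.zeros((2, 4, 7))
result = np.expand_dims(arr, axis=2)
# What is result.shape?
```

(2, 4, 1, 7)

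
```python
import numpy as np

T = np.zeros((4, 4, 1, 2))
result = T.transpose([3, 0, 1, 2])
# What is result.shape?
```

(2, 4, 4, 1)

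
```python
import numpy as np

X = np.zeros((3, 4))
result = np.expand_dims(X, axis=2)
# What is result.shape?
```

(3, 4, 1)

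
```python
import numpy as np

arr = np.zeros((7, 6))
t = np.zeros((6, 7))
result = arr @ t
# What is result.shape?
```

(7, 7)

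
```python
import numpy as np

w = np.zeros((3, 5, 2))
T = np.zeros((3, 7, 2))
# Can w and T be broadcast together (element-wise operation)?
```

No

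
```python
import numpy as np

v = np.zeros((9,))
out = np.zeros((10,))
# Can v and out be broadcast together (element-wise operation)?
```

No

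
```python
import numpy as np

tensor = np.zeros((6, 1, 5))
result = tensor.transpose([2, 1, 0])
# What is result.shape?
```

(5, 1, 6)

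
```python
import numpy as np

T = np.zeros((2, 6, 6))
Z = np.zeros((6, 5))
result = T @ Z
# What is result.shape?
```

(2, 6, 5)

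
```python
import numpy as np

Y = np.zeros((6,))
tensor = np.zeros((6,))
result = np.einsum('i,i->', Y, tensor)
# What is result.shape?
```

()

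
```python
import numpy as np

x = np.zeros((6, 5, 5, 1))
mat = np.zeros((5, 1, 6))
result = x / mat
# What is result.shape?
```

(6, 5, 5, 6)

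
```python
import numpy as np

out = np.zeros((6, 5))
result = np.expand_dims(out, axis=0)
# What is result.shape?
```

(1, 6, 5)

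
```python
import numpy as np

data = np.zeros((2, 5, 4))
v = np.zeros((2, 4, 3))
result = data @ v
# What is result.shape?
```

(2, 5, 3)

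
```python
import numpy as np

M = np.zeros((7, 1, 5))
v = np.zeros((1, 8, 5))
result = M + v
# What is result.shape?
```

(7, 8, 5)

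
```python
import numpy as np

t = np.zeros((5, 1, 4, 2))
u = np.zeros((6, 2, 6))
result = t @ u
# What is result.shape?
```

(5, 6, 4, 6)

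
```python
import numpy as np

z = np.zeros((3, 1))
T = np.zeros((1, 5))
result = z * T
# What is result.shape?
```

(3, 5)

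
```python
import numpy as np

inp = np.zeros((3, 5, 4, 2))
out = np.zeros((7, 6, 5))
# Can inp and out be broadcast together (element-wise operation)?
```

No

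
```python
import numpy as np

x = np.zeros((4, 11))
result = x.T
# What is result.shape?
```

(11, 4)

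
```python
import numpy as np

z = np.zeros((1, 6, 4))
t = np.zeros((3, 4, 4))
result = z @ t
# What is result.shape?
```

(3, 6, 4)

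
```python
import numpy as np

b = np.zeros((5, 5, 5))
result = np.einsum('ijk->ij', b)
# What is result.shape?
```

(5, 5)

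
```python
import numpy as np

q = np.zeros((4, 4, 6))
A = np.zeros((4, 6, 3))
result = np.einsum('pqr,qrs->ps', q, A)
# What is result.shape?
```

(4, 3)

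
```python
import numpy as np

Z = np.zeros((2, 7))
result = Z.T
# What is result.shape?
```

(7, 2)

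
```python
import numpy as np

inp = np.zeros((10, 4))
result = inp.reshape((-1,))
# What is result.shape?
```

(40,)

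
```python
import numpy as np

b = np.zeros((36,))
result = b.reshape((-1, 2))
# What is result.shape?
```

(18, 2)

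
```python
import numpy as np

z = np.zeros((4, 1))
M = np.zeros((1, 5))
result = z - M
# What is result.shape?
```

(4, 5)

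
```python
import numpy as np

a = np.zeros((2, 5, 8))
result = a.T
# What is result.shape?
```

(8, 5, 2)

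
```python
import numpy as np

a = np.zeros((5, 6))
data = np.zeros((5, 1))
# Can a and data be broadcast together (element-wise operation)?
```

Yes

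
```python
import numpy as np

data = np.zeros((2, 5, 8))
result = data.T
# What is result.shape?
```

(8, 5, 2)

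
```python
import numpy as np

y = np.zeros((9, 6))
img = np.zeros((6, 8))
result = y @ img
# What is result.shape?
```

(9, 8)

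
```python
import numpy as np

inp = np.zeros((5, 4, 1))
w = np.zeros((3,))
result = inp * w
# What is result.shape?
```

(5, 4, 3)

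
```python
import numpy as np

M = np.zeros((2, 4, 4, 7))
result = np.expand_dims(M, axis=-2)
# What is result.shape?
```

(2, 4, 4, 1, 7)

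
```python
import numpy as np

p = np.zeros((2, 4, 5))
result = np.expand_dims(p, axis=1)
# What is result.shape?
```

(2, 1, 4, 5)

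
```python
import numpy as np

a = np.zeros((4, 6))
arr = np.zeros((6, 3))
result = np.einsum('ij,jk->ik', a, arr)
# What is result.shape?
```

(4, 3)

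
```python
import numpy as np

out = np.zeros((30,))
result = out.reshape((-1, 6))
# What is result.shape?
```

(5, 6)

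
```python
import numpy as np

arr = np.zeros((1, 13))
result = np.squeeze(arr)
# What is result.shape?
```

(13,)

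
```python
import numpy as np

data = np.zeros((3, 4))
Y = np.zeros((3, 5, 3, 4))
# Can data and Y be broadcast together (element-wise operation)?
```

Yes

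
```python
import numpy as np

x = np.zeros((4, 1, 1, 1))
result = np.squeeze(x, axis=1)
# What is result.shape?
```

(4, 1, 1)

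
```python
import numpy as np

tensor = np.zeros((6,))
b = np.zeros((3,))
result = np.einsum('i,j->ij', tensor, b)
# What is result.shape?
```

(6, 3)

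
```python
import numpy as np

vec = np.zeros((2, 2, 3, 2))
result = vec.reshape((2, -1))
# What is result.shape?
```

(2, 12)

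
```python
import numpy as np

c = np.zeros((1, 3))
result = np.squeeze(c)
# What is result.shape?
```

(3,)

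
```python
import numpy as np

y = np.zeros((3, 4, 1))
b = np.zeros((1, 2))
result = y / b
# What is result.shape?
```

(3, 4, 2)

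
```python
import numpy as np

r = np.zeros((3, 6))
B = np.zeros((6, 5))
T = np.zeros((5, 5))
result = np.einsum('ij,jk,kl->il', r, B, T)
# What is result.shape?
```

(3, 5)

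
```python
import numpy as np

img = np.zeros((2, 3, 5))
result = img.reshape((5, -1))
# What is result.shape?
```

(5, 6)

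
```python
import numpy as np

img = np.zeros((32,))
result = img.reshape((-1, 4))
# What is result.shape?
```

(8, 4)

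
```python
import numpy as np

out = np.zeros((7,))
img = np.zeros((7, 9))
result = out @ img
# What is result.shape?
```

(9,)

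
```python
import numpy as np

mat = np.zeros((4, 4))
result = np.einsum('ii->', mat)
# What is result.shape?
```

()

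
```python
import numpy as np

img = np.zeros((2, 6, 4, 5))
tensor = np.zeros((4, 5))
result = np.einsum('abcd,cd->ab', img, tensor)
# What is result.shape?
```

(2, 6)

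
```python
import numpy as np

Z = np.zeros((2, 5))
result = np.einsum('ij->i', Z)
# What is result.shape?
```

(2,)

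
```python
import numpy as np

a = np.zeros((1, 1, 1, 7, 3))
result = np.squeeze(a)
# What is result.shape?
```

(7, 3)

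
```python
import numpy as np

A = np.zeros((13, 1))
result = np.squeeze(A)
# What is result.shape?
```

(13,)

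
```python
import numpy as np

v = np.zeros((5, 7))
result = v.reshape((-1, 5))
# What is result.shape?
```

(7, 5)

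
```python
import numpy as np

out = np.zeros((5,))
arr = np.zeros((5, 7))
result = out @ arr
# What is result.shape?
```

(7,)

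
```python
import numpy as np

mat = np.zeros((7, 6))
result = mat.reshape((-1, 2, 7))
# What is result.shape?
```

(3, 2, 7)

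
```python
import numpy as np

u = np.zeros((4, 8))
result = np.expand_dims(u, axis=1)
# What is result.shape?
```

(4, 1, 8)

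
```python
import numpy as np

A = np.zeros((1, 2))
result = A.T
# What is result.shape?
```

(2, 1)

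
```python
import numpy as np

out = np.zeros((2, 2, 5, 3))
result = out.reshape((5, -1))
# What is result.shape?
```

(5, 12)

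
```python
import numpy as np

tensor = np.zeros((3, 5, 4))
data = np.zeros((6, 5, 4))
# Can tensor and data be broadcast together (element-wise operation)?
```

No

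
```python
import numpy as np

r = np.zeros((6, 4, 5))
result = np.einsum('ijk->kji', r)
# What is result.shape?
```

(5, 4, 6)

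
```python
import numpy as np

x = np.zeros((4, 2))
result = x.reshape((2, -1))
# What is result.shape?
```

(2, 4)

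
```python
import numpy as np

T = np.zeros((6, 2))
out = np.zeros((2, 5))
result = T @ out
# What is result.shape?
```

(6, 5)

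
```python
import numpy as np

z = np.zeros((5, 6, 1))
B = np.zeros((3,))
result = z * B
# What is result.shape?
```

(5, 6, 3)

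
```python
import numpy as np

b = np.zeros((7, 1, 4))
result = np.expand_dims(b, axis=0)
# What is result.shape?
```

(1, 7, 1, 4)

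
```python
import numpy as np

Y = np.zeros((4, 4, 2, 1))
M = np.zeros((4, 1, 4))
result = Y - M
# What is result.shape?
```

(4, 4, 2, 4)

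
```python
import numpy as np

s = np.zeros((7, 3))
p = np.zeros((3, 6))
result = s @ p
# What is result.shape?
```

(7, 6)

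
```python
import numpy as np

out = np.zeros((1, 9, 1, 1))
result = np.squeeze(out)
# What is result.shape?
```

(9,)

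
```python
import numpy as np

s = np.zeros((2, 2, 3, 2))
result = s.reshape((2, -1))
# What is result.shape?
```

(2, 12)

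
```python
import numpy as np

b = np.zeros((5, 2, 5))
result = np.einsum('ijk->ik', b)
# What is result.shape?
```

(5, 5)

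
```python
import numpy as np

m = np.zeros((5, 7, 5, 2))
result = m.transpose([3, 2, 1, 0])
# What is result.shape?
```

(2, 5, 7, 5)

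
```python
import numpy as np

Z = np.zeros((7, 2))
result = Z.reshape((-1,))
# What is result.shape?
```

(14,)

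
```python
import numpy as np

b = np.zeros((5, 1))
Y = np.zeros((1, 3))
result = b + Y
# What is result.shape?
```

(5, 3)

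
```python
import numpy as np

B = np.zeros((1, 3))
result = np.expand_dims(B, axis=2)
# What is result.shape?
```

(1, 3, 1)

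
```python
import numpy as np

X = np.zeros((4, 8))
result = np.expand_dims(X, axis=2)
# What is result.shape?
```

(4, 8, 1)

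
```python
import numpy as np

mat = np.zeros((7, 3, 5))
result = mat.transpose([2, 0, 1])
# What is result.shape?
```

(5, 7, 3)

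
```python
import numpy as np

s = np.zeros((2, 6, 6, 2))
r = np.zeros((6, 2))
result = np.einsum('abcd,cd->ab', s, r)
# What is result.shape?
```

(2, 6)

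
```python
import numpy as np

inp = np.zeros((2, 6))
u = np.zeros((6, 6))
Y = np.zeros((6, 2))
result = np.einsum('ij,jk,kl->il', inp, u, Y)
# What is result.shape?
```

(2, 2)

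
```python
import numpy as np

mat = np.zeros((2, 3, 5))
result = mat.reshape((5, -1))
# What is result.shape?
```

(5, 6)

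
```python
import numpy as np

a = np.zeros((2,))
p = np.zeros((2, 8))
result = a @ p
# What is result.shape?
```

(8,)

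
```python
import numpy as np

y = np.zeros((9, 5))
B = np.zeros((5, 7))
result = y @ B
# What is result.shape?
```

(9, 7)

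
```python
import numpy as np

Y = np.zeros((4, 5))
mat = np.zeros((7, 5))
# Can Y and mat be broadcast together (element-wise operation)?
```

No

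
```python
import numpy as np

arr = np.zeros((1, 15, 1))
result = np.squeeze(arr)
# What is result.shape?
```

(15,)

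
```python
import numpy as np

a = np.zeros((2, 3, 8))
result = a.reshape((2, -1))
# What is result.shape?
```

(2, 24)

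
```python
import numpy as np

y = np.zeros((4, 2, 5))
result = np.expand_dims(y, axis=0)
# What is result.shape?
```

(1, 4, 2, 5)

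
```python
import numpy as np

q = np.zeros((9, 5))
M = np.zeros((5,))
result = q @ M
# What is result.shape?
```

(9,)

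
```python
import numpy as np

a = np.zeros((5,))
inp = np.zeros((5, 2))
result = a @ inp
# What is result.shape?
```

(2,)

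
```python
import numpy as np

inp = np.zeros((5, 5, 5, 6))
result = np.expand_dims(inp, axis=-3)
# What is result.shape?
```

(5, 5, 1, 5, 6)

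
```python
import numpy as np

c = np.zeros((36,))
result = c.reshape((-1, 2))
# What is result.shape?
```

(18, 2)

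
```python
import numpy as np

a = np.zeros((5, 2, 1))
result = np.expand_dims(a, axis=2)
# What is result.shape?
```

(5, 2, 1, 1)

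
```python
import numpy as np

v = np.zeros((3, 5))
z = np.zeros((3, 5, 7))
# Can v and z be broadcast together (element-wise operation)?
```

No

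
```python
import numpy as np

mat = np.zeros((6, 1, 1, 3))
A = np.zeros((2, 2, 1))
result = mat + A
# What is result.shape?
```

(6, 2, 2, 3)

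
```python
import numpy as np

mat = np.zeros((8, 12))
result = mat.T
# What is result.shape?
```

(12, 8)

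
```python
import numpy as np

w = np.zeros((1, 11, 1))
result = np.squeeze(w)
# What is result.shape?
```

(11,)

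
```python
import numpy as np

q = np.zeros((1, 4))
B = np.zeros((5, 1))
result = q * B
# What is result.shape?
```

(5, 4)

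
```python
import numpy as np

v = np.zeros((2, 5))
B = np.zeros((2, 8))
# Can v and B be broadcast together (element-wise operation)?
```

No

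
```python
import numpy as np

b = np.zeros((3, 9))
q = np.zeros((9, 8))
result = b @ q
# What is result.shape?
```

(3, 8)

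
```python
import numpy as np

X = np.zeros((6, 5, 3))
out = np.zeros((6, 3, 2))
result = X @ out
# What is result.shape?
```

(6, 5, 2)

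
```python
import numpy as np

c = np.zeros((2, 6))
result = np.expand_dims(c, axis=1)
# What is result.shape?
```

(2, 1, 6)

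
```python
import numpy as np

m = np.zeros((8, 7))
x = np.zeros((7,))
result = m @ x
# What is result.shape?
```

(8,)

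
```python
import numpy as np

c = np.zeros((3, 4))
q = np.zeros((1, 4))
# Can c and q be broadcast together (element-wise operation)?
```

Yes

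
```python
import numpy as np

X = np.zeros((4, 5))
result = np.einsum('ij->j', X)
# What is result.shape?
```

(5,)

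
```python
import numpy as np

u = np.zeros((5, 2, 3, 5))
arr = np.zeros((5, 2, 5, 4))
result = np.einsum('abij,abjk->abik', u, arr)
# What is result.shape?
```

(5, 2, 3, 4)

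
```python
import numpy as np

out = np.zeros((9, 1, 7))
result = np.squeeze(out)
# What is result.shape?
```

(9, 7)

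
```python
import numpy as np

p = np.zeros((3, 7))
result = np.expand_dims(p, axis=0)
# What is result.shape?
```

(1, 3, 7)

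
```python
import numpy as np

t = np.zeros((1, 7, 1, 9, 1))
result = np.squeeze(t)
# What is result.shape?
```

(7, 9)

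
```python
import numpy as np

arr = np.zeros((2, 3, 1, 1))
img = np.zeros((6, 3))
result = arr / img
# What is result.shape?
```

(2, 3, 6, 3)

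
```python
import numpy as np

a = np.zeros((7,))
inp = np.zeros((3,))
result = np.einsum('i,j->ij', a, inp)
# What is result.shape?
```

(7, 3)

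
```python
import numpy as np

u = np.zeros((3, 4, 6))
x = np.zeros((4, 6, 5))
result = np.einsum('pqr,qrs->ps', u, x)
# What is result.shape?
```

(3, 5)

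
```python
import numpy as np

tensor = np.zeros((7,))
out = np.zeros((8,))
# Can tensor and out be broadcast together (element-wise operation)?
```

No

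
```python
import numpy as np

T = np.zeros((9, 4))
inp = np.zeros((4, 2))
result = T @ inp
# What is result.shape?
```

(9, 2)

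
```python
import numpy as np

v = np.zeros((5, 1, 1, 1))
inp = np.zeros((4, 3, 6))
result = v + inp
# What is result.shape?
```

(5, 4, 3, 6)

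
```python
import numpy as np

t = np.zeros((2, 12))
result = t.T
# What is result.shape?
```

(12, 2)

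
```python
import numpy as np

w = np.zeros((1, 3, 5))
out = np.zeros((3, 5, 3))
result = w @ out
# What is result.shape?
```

(3, 3, 3)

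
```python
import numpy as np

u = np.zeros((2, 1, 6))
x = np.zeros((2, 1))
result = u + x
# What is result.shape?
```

(2, 2, 6)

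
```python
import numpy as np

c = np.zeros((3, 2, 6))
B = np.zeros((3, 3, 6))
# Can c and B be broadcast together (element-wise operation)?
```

No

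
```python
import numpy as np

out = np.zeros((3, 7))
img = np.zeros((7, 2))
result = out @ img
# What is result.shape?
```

(3, 2)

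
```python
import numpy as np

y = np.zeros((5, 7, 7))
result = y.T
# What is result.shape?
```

(7, 7, 5)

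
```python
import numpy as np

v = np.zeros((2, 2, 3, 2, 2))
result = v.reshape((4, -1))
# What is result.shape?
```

(4, 12)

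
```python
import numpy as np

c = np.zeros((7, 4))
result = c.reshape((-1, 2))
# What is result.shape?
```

(14, 2)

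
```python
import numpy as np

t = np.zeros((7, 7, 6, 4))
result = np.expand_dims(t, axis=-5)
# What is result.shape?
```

(1, 7, 7, 6, 4)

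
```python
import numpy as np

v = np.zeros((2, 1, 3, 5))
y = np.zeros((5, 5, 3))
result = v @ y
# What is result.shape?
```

(2, 5, 3, 3)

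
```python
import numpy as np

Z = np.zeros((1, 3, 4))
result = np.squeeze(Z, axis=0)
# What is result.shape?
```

(3, 4)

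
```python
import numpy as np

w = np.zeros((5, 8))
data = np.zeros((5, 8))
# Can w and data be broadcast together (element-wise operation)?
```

Yes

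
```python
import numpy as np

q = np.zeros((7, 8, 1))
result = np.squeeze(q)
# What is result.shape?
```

(7, 8)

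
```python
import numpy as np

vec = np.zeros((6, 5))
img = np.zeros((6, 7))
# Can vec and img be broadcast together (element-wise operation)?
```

No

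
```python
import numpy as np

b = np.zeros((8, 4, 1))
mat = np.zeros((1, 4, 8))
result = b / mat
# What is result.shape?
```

(8, 4, 8)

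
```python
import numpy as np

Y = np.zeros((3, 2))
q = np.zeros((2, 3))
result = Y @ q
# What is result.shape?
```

(3, 3)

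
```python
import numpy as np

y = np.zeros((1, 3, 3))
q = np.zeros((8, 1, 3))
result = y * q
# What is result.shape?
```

(8, 3, 3)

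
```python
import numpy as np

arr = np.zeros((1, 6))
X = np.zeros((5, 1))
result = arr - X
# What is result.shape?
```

(5, 6)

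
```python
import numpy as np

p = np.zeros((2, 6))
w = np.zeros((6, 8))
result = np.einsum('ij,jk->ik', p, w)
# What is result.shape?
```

(2, 8)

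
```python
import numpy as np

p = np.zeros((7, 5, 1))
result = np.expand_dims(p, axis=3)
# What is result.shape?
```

(7, 5, 1, 1)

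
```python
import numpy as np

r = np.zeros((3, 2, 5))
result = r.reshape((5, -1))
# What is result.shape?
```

(5, 6)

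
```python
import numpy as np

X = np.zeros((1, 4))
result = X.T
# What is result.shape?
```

(4, 1)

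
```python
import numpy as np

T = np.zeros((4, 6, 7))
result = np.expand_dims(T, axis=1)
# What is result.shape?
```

(4, 1, 6, 7)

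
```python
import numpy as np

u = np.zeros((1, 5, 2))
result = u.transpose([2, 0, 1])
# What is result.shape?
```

(2, 1, 5)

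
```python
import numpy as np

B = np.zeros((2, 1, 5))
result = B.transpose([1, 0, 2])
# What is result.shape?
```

(1, 2, 5)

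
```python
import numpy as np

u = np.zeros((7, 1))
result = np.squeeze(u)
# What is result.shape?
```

(7,)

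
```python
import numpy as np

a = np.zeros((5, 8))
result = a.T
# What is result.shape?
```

(8, 5)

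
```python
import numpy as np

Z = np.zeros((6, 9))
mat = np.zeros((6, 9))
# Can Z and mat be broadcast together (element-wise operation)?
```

Yes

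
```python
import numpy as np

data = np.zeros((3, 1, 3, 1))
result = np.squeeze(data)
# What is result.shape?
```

(3, 3)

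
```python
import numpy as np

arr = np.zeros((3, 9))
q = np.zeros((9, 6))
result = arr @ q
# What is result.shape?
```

(3, 6)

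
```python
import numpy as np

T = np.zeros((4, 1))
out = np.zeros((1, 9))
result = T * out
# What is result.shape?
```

(4, 9)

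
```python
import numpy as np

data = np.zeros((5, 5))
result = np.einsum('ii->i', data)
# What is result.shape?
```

(5,)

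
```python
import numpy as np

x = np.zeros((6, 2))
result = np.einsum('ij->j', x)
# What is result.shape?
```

(2,)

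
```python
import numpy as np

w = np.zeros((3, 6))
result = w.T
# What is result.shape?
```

(6, 3)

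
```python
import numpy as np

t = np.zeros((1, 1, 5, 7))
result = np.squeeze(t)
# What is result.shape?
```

(5, 7)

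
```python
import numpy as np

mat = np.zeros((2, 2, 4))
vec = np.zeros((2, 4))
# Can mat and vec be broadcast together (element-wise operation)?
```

Yes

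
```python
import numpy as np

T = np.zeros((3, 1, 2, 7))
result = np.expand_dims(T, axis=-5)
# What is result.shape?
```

(1, 3, 1, 2, 7)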